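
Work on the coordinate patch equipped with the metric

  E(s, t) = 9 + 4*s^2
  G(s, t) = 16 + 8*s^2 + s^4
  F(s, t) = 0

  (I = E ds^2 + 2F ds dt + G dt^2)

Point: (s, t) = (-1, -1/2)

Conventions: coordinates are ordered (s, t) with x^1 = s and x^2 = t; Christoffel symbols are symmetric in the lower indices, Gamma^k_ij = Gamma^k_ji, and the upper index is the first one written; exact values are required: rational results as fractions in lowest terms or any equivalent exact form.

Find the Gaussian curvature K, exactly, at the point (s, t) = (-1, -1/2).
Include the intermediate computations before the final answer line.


E = 13, F = 0, G = 25, EG - F^2 = 325 at the point
E_s = -8, E_t = 0, F_s = 0, F_t = 0, G_s = -20, G_t = 0
E_tt = 0, F_st = 0, G_ss = 28
K follows from Brioschi's formula, (det M1 - det M2)/(EG - F^2)^2.
M1 = [[-E_tt/2 + F_st - G_ss/2, E_s/2, F_s - E_t/2], [F_t - G_s/2, E, F], [G_t/2, F, G]] = [[-14, -4, 0], [10, 13, 0], [0, 0, 25]]; det M1 = -3550
M2 = [[0, E_t/2, G_s/2], [E_t/2, E, F], [G_s/2, F, G]] = [[0, 0, -10], [0, 13, 0], [-10, 0, 25]]; det M2 = -1300
det M1 - det M2 = -2250; K = -2250 / (325)^2 = -18/845

Answer: K = -18/845


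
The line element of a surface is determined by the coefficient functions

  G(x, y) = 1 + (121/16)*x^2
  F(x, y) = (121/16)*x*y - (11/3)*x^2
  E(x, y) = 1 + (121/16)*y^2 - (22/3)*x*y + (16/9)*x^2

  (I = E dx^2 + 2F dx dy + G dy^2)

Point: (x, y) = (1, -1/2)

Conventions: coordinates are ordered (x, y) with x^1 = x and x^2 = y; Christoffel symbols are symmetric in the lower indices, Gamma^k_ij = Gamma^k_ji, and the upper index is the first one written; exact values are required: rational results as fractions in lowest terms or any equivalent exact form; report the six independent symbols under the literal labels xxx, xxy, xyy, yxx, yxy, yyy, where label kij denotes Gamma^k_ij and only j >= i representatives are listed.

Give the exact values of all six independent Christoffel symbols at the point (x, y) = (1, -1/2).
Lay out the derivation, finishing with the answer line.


E = 4801/576, F = -715/96, G = 137/16 at the point
E_x = 65/9, E_y = -715/48, F_x = -1067/96, F_y = 121/16, G_x = 121/8, G_y = 0
EG - F^2 = 9157/576;  g^inv = (576/9157) * [[137/16, 715/96], [715/96, 4801/576]]
first-kind symbols [ij,l] = (1/2)(d_i g_jl + d_j g_il - d_l g_ij): [xx,x] = E_x/2 = 65/18, [xx,y] = F_x - E_y/2 = -11/3, [xy,x] = E_y/2 = -715/96, [xy,y] = G_x/2 = 121/16, [yy,x] = F_y - G_x/2 = 0, [yy,y] = G_y/2 = 0
Gamma^x_ij = (G*[ij,x] - F*[ij,y])/(EG - F^2), Gamma^y_ij = (E*[ij,y] - F*[ij,x])/(EG - F^2)

Answer: Gamma_xxx = 2080/9157, Gamma_xxy = -4290/9157, Gamma_xyy = 0, Gamma_yxx = -2112/9157, Gamma_yxy = 4356/9157, Gamma_yyy = 0


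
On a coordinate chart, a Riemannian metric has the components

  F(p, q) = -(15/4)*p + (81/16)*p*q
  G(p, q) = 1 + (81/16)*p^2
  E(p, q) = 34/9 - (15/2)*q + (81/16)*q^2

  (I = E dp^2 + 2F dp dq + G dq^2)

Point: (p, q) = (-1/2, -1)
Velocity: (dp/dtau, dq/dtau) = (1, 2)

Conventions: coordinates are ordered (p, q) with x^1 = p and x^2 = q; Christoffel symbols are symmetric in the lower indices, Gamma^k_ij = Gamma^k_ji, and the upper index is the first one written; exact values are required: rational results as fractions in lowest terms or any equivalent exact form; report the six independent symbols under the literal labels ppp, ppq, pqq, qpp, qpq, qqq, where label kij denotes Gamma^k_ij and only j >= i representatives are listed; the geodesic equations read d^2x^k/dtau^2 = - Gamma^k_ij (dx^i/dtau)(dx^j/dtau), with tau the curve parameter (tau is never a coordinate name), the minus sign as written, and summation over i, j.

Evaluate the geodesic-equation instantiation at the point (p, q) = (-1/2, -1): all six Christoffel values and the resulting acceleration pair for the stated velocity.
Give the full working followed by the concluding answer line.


E = 2353/144, F = 141/32, G = 145/64 at the point
E_p = 0, E_q = -141/8, F_p = -141/16, F_q = -81/32, G_p = -81/16, G_q = 0
EG - F^2 = 10141/576;  g^inv = (576/10141) * [[145/64, -141/32], [-141/32, 2353/144]]
first-kind symbols [ij,l] = (1/2)(d_i g_jl + d_j g_il - d_l g_ij): [pp,p] = E_p/2 = 0, [pp,q] = F_p - E_q/2 = 0, [pq,p] = E_q/2 = -141/16, [pq,q] = G_p/2 = -81/32, [qq,p] = F_q - G_p/2 = 0, [qq,q] = G_q/2 = 0
Gamma^p_ij = (G*[ij,p] - F*[ij,q])/(EG - F^2), Gamma^q_ij = (E*[ij,q] - F*[ij,p])/(EG - F^2)
Gamma_ppp = 0, Gamma_ppq = -5076/10141, Gamma_pqq = 0, Gamma_qpp = 0, Gamma_qpq = -1458/10141, Gamma_qqq = 0
d^2p/dtau^2 = -(Gamma_ppp*(1)^2 + 2*Gamma_ppq*(1)*(2) + Gamma_pqq*(2)^2) = 20304/10141
d^2q/dtau^2 = -(Gamma_qpp*(1)^2 + 2*Gamma_qpq*(1)*(2) + Gamma_qqq*(2)^2) = 5832/10141

Answer: Gamma_ppp = 0, Gamma_ppq = -5076/10141, Gamma_pqq = 0, Gamma_qpp = 0, Gamma_qpq = -1458/10141, Gamma_qqq = 0; accelerations (d^2p/dtau^2, d^2q/dtau^2) = (20304/10141, 5832/10141)


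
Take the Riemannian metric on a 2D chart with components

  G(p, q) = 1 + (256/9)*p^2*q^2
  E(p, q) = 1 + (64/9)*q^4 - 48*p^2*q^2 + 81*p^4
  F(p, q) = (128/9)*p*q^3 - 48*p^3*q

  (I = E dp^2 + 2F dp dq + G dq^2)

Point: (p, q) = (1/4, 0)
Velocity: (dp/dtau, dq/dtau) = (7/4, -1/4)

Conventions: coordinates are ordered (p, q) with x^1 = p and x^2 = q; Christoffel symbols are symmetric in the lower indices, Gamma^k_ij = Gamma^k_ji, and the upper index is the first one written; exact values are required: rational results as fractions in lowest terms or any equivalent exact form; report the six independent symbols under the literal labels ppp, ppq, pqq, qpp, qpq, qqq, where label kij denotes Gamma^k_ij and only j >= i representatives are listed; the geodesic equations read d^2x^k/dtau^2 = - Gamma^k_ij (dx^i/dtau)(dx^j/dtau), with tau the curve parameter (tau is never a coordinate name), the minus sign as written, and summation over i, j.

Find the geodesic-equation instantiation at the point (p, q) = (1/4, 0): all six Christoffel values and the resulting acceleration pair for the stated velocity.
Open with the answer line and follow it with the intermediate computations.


Answer: Gamma_ppp = 648/337, Gamma_ppq = 0, Gamma_pqq = -192/337, Gamma_qpp = 0, Gamma_qpq = 0, Gamma_qqq = 0; accelerations (d^2p/dtau^2, d^2q/dtau^2) = (-3945/674, 0)

E = 337/256, F = 0, G = 1 at the point
E_p = 81/16, E_q = 0, F_p = 0, F_q = -3/4, G_p = 0, G_q = 0
EG - F^2 = 337/256;  g^inv = (256/337) * [[1, 0], [0, 337/256]]
first-kind symbols [ij,l] = (1/2)(d_i g_jl + d_j g_il - d_l g_ij): [pp,p] = E_p/2 = 81/32, [pp,q] = F_p - E_q/2 = 0, [pq,p] = E_q/2 = 0, [pq,q] = G_p/2 = 0, [qq,p] = F_q - G_p/2 = -3/4, [qq,q] = G_q/2 = 0
Gamma^p_ij = (G*[ij,p] - F*[ij,q])/(EG - F^2), Gamma^q_ij = (E*[ij,q] - F*[ij,p])/(EG - F^2)
Gamma_ppp = 648/337, Gamma_ppq = 0, Gamma_pqq = -192/337, Gamma_qpp = 0, Gamma_qpq = 0, Gamma_qqq = 0
d^2p/dtau^2 = -(Gamma_ppp*(7/4)^2 + 2*Gamma_ppq*(7/4)*(-1/4) + Gamma_pqq*(-1/4)^2) = -3945/674
d^2q/dtau^2 = -(Gamma_qpp*(7/4)^2 + 2*Gamma_qpq*(7/4)*(-1/4) + Gamma_qqq*(-1/4)^2) = 0


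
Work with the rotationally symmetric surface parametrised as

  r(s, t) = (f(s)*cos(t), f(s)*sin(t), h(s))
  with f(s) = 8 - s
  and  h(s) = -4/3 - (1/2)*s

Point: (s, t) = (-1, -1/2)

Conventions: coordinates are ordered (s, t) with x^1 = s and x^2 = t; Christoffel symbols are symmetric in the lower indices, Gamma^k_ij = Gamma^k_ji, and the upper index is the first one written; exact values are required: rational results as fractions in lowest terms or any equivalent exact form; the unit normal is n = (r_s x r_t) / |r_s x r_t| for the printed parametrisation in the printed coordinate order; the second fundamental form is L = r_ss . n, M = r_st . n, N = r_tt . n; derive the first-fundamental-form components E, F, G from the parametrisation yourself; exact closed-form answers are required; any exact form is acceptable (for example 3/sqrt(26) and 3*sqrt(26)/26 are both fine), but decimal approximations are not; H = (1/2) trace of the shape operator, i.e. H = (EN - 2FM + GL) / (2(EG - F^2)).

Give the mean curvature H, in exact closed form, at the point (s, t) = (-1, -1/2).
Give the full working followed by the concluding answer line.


f = 9, f' = -1, f'' = 0, h' = -1/2, h'' = 0
E = 5/4, F = 0, G = 81; answer radicand W^2 = 5/4
unnormalised second-form numerators: l = 0, m = 0, n = -9/2; L = l/sqrt(5/4), and similarly M = m/sqrt(W^2), N = n/sqrt(W^2)
H = (E*n - 2*F*m + G*l) / (2*(EG - F^2)*sqrt(W^2)); E*n - 2*F*m + G*l = -45/8, EG - F^2 = 405/4, so H = (-1/36)/sqrt(5/4)

Answer: H = -sqrt(5)/90


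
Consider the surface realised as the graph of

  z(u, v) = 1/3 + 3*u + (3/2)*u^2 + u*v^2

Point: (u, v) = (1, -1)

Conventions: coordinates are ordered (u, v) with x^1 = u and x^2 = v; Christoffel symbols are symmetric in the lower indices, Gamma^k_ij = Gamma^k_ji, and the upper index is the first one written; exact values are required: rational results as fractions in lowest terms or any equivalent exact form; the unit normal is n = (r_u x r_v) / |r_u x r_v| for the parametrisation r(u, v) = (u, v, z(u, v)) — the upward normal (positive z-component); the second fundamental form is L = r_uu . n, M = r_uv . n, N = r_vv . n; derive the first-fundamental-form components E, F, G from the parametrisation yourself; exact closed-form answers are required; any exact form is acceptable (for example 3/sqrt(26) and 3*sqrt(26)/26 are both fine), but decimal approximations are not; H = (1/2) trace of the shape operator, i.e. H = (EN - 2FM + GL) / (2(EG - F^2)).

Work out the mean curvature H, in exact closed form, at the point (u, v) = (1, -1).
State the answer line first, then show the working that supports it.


Answer: H = 59*sqrt(6)/1944

z_u = 7, z_v = -2, z_uu = 3, z_uv = -2, z_vv = 2
E = 50, F = -14, G = 5; answer radicand W^2 = 54
unnormalised second-form numerators: l = 3, m = -2, n = 2; L = l/sqrt(54), and similarly M = m/sqrt(W^2), N = n/sqrt(W^2)
H = (E*n - 2*F*m + G*l) / (2*(EG - F^2)*sqrt(W^2)); E*n - 2*F*m + G*l = 59, EG - F^2 = 54, so H = (59/108)/sqrt(54)


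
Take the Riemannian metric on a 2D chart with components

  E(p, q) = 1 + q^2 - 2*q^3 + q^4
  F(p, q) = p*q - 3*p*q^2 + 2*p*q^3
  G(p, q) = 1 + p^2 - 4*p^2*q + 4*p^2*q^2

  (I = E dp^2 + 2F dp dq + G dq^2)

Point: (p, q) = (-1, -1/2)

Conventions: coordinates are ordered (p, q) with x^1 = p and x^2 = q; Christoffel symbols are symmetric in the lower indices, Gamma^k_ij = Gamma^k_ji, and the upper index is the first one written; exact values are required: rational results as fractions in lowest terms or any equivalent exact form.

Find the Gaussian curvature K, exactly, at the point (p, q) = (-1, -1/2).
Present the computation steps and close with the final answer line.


E = 25/16, F = 3/2, G = 5, EG - F^2 = 89/16 at the point
E_p = 0, E_q = -3, F_p = -3/2, F_q = -11/2, G_p = -8, G_q = -8
E_qq = 11, F_pq = 11/2, G_pp = 8
K follows from Brioschi's formula, (det M1 - det M2)/(EG - F^2)^2.
M1 = [[-E_qq/2 + F_pq - G_pp/2, E_p/2, F_p - E_q/2], [F_q - G_p/2, E, F], [G_q/2, F, G]] = [[-4, 0, 0], [-3/2, 25/16, 3/2], [-4, 3/2, 5]]; det M1 = -89/4
M2 = [[0, E_q/2, G_p/2], [E_q/2, E, F], [G_p/2, F, G]] = [[0, -3/2, -4], [-3/2, 25/16, 3/2], [-4, 3/2, 5]]; det M2 = -73/4
det M1 - det M2 = -4; K = -4 / (89/16)^2 = -1024/7921

Answer: K = -1024/7921


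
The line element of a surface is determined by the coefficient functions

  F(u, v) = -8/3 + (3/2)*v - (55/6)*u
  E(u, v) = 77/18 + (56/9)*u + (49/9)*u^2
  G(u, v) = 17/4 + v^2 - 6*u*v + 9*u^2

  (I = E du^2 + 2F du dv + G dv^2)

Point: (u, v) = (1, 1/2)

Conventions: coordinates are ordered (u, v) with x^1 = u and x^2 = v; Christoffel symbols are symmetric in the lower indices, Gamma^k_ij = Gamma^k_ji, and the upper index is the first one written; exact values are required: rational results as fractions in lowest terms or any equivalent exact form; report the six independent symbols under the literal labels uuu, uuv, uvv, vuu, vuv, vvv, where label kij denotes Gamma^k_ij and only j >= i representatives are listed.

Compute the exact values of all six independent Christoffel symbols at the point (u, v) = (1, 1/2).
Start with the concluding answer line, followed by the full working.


Answer: Gamma_uuu = -242/917, Gamma_uuv = 1710/917, Gamma_uvv = -1866/917, Gamma_vuu = -1056/917, Gamma_vuv = 2460/917, Gamma_vvv = -2188/917

E = 287/18, F = -133/12, G = 21/2 at the point
E_u = 154/9, E_v = 0, F_u = -55/6, F_v = 3/2, G_u = 15, G_v = -5
EG - F^2 = 6419/144;  g^inv = (144/6419) * [[21/2, 133/12], [133/12, 287/18]]
first-kind symbols [ij,l] = (1/2)(d_i g_jl + d_j g_il - d_l g_ij): [uu,u] = E_u/2 = 77/9, [uu,v] = F_u - E_v/2 = -55/6, [uv,u] = E_v/2 = 0, [uv,v] = G_u/2 = 15/2, [vv,u] = F_v - G_u/2 = -6, [vv,v] = G_v/2 = -5/2
Gamma^u_ij = (G*[ij,u] - F*[ij,v])/(EG - F^2), Gamma^v_ij = (E*[ij,v] - F*[ij,u])/(EG - F^2)


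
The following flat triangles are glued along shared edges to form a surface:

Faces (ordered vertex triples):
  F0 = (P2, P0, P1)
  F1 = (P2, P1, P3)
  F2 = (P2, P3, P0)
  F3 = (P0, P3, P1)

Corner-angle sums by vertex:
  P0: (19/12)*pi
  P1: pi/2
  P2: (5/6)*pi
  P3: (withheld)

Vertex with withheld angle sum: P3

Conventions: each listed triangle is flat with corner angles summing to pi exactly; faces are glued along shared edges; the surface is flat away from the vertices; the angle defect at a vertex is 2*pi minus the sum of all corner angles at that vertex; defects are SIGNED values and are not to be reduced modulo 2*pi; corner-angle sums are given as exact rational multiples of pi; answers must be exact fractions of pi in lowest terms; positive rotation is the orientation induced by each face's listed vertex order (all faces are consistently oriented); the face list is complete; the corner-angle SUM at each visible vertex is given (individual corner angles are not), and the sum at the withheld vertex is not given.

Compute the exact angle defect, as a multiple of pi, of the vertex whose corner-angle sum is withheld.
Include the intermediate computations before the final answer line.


V = 4, E = 6, F = 4; chi = V - E + F = 2
Gauss-Bonnet: total defect = 2*pi*chi = 4*pi; visible defects sum to (37/12)*pi

Answer: defect(P3) = (11/12)*pi


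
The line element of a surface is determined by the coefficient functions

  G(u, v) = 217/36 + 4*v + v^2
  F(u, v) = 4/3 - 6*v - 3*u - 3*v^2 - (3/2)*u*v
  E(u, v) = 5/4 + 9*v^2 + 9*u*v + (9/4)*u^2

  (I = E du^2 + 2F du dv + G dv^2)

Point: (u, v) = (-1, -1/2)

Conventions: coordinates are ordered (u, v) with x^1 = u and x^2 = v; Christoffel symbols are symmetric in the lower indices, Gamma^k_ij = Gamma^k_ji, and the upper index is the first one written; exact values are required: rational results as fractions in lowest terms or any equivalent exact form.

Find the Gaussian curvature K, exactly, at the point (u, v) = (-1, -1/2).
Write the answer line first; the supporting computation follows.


Answer: K = 63774/499849

E = 41/4, F = 35/6, G = 77/18, EG - F^2 = 707/72 at the point
E_u = -9, E_v = -18, F_u = -9/4, F_v = -3/2, G_u = 0, G_v = 3
E_vv = 18, F_uv = -3/2, G_uu = 0
K follows from Brioschi's formula, (det M1 - det M2)/(EG - F^2)^2.
M1 = [[-E_vv/2 + F_uv - G_uu/2, E_u/2, F_u - E_v/2], [F_v - G_u/2, E, F], [G_v/2, F, G]] = [[-21/2, -9/2, 27/4], [-3/2, 41/4, 35/6], [3/2, 35/6, 77/18]]; det M1 = -32083/96
M2 = [[0, E_v/2, G_u/2], [E_v/2, E, F], [G_u/2, F, G]] = [[0, -9, 0], [-9, 41/4, 35/6], [0, 35/6, 77/18]]; det M2 = -693/2
det M1 - det M2 = 1181/96; K = 1181/96 / (707/72)^2 = 63774/499849


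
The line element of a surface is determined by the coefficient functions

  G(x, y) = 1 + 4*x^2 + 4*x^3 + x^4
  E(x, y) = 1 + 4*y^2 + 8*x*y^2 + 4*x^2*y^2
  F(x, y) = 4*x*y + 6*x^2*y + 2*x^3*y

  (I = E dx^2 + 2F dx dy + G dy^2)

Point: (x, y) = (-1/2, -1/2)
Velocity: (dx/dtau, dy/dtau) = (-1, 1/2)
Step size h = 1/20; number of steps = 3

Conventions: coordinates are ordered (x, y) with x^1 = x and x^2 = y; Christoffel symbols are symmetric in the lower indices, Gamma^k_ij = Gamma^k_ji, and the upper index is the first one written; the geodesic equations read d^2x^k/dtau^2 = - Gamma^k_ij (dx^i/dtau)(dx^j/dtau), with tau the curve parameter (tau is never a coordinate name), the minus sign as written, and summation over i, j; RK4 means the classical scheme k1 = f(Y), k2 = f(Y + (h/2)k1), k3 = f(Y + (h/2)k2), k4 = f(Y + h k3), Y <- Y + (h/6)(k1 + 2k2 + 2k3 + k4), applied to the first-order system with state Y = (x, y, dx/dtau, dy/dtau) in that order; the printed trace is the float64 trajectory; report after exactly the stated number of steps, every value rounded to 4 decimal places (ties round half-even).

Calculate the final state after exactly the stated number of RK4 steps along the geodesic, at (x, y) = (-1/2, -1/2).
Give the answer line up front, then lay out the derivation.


Answer: x = -0.6549, y = -0.4341, dx/dtau = -1.0580, dy/dtau = 0.3820

f(Y) = (dx/dtau, dy/dtau, -Gamma^x_ij Y'^i Y'^j, -Gamma^y_ij Y'^i Y'^j) with the Gammas evaluated at the stage position; h = 0.050000; intermediate values shown to 6 dp
step 0: x = -0.5000, y = -0.5000, dx/dtau = -1.0000, dy/dtau = 0.5000
step 1:
  k1: at (x, y) = (-0.500000, -0.500000), (dx/dtau, dy/dtau) = (-1.000000, 0.500000); Gamma_xxx = 0.275862, Gamma_xxy = -0.275862, Gamma_xyy = 0.000000, Gamma_yxx = 0.413793, Gamma_yxy = -0.413793, Gamma_yyy = 0.000000; k1 = (-1.000000, 0.500000, -0.551724, -0.827586)
  k2: at (x, y) = (-0.525000, -0.487500), (dx/dtau, dy/dtau) = (-1.013793, 0.479310); Gamma_xxx = 0.248904, Gamma_xxy = -0.242522, Gamma_xyy = 0.000000, Gamma_yxx = 0.416183, Gamma_yxy = -0.405512, Gamma_yyy = 0.000000; k2 = (-1.013793, 0.479310, -0.491511, -0.821838)
  k3: at (x, y) = (-0.525345, -0.488017), (dx/dtau, dy/dtau) = (-1.012288, 0.479454); Gamma_xxx = 0.249162, Gamma_xxy = -0.242340, Gamma_xyy = 0.000000, Gamma_yxx = 0.416652, Gamma_yxy = -0.405244, Gamma_yyy = 0.000000; k3 = (-1.012288, 0.479454, -0.490560, -0.820321)
  k4: at (x, y) = (-0.550614, -0.476027), (dx/dtau, dy/dtau) = (-1.024528, 0.458984); Gamma_xxx = 0.223814, Gamma_xxy = -0.211288, Gamma_xyy = 0.000000, Gamma_yxx = 0.417482, Gamma_yxy = -0.394117, Gamma_yyy = 0.000000; k4 = (-1.024528, 0.458984, -0.433641, -0.808873)
  Y <- Y + (h/6)(k1 + 2k2 + 2k3 + k4): x = -0.5506, y = -0.4760, dx/dtau = -1.0246, dy/dtau = 0.4590
step 2:
  k1: at (x, y) = (-0.550639, -0.476029), (dx/dtau, dy/dtau) = (-1.024579, 0.458994); Gamma_xxx = 0.223801, Gamma_xxy = -0.211263, Gamma_xyy = 0.000000, Gamma_yxx = 0.417491, Gamma_yxy = -0.394102, Gamma_yyy = 0.000000; k1 = (-1.024579, 0.458994, -0.433642, -0.808940)
  k2: at (x, y) = (-0.576254, -0.464554), (dx/dtau, dy/dtau) = (-1.035420, 0.438770); Gamma_xxx = 0.200094, Gamma_xxy = -0.182517, Gamma_xyy = 0.000000, Gamma_yxx = 0.416972, Gamma_yxy = -0.380344, Gamma_yyy = 0.000000; k2 = (-1.035420, 0.438770, -0.380358, -0.792623)
  k3: at (x, y) = (-0.576525, -0.465060), (dx/dtau, dy/dtau) = (-1.034088, 0.439178); Gamma_xxx = 0.200345, Gamma_xxy = -0.182430, Gamma_xyy = 0.000000, Gamma_yxx = 0.417425, Gamma_yxy = -0.380100, Gamma_yyy = 0.000000; k3 = (-1.034088, 0.439178, -0.379937, -0.791612)
  k4: at (x, y) = (-0.602343, -0.454070), (dx/dtau, dy/dtau) = (-1.043576, 0.419413); Gamma_xxx = 0.178318, Gamma_xxy = -0.156164, Gamma_xyy = 0.000000, Gamma_yxx = 0.415699, Gamma_yxy = -0.364052, Gamma_yyy = 0.000000; k4 = (-1.043576, 0.419413, -0.330900, -0.771401)
  Y <- Y + (h/6)(k1 + 2k2 + 2k3 + k4): x = -0.6024, y = -0.4541, dx/dtau = -1.0436, dy/dtau = 0.4194
step 3:
  k1: at (x, y) = (-0.602366, -0.454077), (dx/dtau, dy/dtau) = (-1.043622, 0.419420); Gamma_xxx = 0.178311, Gamma_xxy = -0.156147, Gamma_xyy = 0.000000, Gamma_yxx = 0.415709, Gamma_yxy = -0.364036, Gamma_yyy = 0.000000; k1 = (-1.043622, 0.419420, -0.330903, -0.771457)
  k2: at (x, y) = (-0.628456, -0.443591), (dx/dtau, dy/dtau) = (-1.051895, 0.400134); Gamma_xxx = 0.157937, Gamma_xxy = -0.132285, Gamma_xyy = 0.000000, Gamma_yxx = 0.412996, Gamma_yxy = -0.345918, Gamma_yyy = 0.000000; k2 = (-1.051895, 0.400134, -0.286112, -0.748165)
  k3: at (x, y) = (-0.628663, -0.444073), (dx/dtau, dy/dtau) = (-1.050775, 0.400716); Gamma_xxx = 0.158160, Gamma_xxy = -0.132254, Gamma_xyy = 0.000000, Gamma_yxx = 0.413433, Gamma_yxy = -0.345716, Gamma_yyy = 0.000000; k3 = (-1.050775, 0.400716, -0.286003, -0.747619)
  k4: at (x, y) = (-0.654904, -0.434041), (dx/dtau, dy/dtau) = (-1.057922, 0.382039); Gamma_xxx = 0.139383, Gamma_xxy = -0.110820, Gamma_xyy = 0.000000, Gamma_yxx = 0.409864, Gamma_yxy = -0.325873, Gamma_yyy = 0.000000; k4 = (-1.057922, 0.382039, -0.245577, -0.722134)
  Y <- Y + (h/6)(k1 + 2k2 + 2k3 + k4): x = -0.6549, y = -0.4341, dx/dtau = -1.0580, dy/dtau = 0.3820


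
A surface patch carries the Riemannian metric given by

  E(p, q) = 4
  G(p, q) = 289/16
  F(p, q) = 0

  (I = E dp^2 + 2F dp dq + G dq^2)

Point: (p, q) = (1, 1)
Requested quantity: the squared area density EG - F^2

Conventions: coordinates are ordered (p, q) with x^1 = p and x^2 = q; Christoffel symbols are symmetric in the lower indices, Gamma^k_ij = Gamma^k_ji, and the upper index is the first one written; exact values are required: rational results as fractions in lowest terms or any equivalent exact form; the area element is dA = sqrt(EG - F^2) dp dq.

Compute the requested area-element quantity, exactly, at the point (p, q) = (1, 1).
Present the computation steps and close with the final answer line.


E = 4, F = 0, G = 289/16; EG - F^2 = 289/4

Answer: EG - F^2 = 289/4


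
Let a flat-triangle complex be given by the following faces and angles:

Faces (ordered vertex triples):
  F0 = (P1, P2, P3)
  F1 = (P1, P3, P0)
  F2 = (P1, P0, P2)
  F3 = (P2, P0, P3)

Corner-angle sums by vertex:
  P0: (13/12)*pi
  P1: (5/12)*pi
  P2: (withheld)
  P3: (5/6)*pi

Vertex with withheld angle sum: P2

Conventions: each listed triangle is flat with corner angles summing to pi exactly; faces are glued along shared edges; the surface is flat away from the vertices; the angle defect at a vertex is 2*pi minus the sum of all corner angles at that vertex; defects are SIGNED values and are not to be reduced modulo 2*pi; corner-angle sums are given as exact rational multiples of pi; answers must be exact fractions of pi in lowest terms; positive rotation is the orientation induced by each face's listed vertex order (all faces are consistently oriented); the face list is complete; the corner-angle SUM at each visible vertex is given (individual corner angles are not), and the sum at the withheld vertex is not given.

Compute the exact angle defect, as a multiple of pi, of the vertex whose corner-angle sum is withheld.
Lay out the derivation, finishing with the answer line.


V = 4, E = 6, F = 4; chi = V - E + F = 2
Gauss-Bonnet: total defect = 2*pi*chi = 4*pi; visible defects sum to (11/3)*pi

Answer: defect(P2) = pi/3


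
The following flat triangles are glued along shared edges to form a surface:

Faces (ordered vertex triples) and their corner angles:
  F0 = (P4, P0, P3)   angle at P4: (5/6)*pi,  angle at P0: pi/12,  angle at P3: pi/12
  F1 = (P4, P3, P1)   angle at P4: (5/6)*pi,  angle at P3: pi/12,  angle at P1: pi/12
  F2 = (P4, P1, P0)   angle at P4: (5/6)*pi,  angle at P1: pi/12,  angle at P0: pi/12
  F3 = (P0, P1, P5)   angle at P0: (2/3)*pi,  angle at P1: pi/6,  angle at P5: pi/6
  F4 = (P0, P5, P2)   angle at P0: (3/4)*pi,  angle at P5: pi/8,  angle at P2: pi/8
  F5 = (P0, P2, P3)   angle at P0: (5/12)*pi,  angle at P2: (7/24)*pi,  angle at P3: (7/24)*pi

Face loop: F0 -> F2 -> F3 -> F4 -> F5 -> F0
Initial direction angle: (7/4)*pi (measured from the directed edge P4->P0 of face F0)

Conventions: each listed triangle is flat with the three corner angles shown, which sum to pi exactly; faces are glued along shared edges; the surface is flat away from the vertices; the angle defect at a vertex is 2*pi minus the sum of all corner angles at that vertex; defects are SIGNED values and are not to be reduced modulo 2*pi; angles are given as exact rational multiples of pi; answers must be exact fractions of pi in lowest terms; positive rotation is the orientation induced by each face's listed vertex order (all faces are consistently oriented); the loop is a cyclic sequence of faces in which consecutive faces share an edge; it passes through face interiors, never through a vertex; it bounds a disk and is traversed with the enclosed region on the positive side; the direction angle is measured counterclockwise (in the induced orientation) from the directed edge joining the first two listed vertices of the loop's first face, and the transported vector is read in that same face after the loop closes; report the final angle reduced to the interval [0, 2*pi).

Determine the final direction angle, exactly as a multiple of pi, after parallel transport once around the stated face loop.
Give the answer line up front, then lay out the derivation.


Answer: final direction angle = (7/4)*pi

enclosed vertex P0: corner angles sum to 2*pi, defect = 2*pi - 2*pi = 0
summing the enclosed defects onto the initial angle, mod 2*pi in the induced orientation:
final angle = (7/4)*pi + 0 = (7/4)*pi (mod 2*pi)


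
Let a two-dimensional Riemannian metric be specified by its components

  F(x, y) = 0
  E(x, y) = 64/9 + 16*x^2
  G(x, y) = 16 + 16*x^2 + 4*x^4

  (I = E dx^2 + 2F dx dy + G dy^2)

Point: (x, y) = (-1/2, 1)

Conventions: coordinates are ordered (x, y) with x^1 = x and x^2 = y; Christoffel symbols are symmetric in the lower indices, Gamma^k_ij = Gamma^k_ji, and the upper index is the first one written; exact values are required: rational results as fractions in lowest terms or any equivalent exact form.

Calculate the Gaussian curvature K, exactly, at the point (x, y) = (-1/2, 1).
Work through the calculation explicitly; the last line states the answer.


E = 100/9, F = 0, G = 81/4, EG - F^2 = 225 at the point
E_x = -16, E_y = 0, F_x = 0, F_y = 0, G_x = -18, G_y = 0
E_yy = 0, F_xy = 0, G_xx = 44
Compute both Brioschi determinants and normalise by (EG - F^2)^2.
M1 = [[-E_yy/2 + F_xy - G_xx/2, E_x/2, F_x - E_y/2], [F_y - G_x/2, E, F], [G_y/2, F, G]] = [[-22, -8, 0], [9, 100/9, 0], [0, 0, 81/4]]; det M1 = -3492
M2 = [[0, E_y/2, G_x/2], [E_y/2, E, F], [G_x/2, F, G]] = [[0, 0, -9], [0, 100/9, 0], [-9, 0, 81/4]]; det M2 = -900
det M1 - det M2 = -2592; K = -2592 / (225)^2 = -32/625

Answer: K = -32/625


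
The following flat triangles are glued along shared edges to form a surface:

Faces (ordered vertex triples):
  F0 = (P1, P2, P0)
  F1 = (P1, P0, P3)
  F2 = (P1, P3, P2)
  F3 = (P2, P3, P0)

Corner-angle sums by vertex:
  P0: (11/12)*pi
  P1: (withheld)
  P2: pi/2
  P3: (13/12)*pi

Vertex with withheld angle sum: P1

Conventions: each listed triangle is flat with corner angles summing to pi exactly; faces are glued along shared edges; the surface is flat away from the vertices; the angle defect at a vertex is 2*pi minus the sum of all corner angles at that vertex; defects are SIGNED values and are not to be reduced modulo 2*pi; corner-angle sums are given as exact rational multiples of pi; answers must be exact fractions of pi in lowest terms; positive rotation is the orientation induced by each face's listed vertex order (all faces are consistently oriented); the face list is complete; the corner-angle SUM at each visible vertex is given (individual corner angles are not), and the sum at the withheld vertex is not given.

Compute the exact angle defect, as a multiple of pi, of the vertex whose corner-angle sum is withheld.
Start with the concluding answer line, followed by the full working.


Answer: defect(P1) = pi/2

V = 4, E = 6, F = 4; chi = V - E + F = 2
Gauss-Bonnet: total defect = 2*pi*chi = 4*pi; visible defects sum to (7/2)*pi


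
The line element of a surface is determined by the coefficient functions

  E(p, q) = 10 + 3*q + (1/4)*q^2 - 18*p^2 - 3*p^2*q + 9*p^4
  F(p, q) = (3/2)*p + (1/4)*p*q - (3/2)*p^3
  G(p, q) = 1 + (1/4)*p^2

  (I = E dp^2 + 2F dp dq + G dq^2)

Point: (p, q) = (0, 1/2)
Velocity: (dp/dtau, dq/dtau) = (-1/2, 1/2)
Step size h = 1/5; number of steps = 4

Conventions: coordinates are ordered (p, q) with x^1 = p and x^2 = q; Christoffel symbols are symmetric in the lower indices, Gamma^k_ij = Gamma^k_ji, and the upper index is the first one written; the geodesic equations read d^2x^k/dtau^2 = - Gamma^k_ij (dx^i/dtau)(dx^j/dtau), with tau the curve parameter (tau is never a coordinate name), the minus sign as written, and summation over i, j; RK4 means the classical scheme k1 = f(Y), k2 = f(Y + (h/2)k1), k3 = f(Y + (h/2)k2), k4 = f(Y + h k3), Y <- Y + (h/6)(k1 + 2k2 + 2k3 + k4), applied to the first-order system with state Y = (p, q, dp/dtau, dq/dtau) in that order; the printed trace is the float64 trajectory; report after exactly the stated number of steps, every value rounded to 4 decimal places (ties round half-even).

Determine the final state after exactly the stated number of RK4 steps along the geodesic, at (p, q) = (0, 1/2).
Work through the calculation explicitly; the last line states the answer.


f(Y) = (dp/dtau, dq/dtau, -Gamma^p_ij Y'^i Y'^j, -Gamma^q_ij Y'^i Y'^j) with the Gammas evaluated at the stage position; h = 0.200000; intermediate values shown to 6 dp
step 0: p = 0.0000, q = 0.5000, dp/dtau = -0.5000, dq/dtau = 0.5000
step 1:
  k1: at (p, q) = (0.000000, 0.500000), (dp/dtau, dq/dtau) = (-0.500000, 0.500000); Gamma_ppp = 0.000000, Gamma_ppq = 0.140541, Gamma_pqq = 0.000000, Gamma_qpp = 0.000000, Gamma_qpq = 0.000000, Gamma_qqq = 0.000000; k1 = (-0.500000, 0.500000, 0.070270, 0.000000)
  k2: at (p, q) = (-0.050000, 0.550000), (dp/dtau, dq/dtau) = (-0.492973, 0.500000); Gamma_ppp = 0.083946, Gamma_ppq = 0.139910, Gamma_pqq = 0.000000, Gamma_qpp = -0.000642, Gamma_qpq = -0.001070, Gamma_qqq = 0.000000; k2 = (-0.492973, 0.500000, 0.048571, -0.000372)
  k3: at (p, q) = (-0.049297, 0.550000), (dp/dtau, dq/dtau) = (-0.495143, 0.499963); Gamma_ppp = 0.082762, Gamma_ppq = 0.139902, Gamma_pqq = 0.000000, Gamma_qpp = -0.000624, Gamma_qpq = -0.001055, Gamma_qqq = 0.000000; k3 = (-0.495143, 0.499963, 0.048976, -0.000369)
  k4: at (p, q) = (-0.099029, 0.599993), (dp/dtau, dq/dtau) = (-0.490205, 0.499926); Gamma_ppp = 0.166105, Gamma_ppq = 0.139779, Gamma_pqq = 0.000000, Gamma_qpp = -0.002515, Gamma_qpq = -0.002116, Gamma_qqq = 0.000000; k4 = (-0.490205, 0.499926, 0.028595, -0.000433)
  Y <- Y + (h/6)(k1 + 2k2 + 2k3 + k4): p = -0.0989, q = 0.6000, dp/dtau = -0.4902, dq/dtau = 0.4999
step 2:
  k1: at (p, q) = (-0.098881, 0.599995), (dp/dtau, dq/dtau) = (-0.490201, 0.499936); Gamma_ppp = 0.165854, Gamma_ppq = 0.139776, Gamma_pqq = 0.000000, Gamma_qpp = -0.002507, Gamma_qpq = -0.002113, Gamma_qqq = 0.000000; k1 = (-0.490201, 0.499936, 0.028655, -0.000433)
  k2: at (p, q) = (-0.147901, 0.649989), (dp/dtau, dq/dtau) = (-0.487336, 0.499893); Gamma_ppp = 0.248723, Gamma_ppq = 0.140140, Gamma_pqq = 0.000000, Gamma_qpp = -0.005643, Gamma_qpq = -0.003180, Gamma_qqq = 0.000000; k2 = (-0.487336, 0.499893, 0.009210, -0.000209)
  k3: at (p, q) = (-0.147615, 0.649984), (dp/dtau, dq/dtau) = (-0.489280, 0.499915); Gamma_ppp = 0.248226, Gamma_ppq = 0.140132, Gamma_pqq = 0.000000, Gamma_qpp = -0.005621, Gamma_qpq = -0.003173, Gamma_qqq = 0.000000; k3 = (-0.489280, 0.499915, 0.009128, -0.000207)
  k4: at (p, q) = (-0.196737, 0.699978), (dp/dtau, dq/dtau) = (-0.488376, 0.499895); Gamma_ppp = 0.332880, Gamma_ppq = 0.141000, Gamma_pqq = 0.000000, Gamma_qpp = -0.010126, Gamma_qpq = -0.004289, Gamma_qqq = 0.000000; k4 = (-0.488376, 0.499895, -0.010549, 0.000321)
  Y <- Y + (h/6)(k1 + 2k2 + 2k3 + k4): p = -0.1966, q = 0.7000, dp/dtau = -0.4884, dq/dtau = 0.4999
step 3:
  k1: at (p, q) = (-0.196608, 0.699977), (dp/dtau, dq/dtau) = (-0.488375, 0.499905); Gamma_ppp = 0.332649, Gamma_ppq = 0.140995, Gamma_pqq = 0.000000, Gamma_qpp = -0.010111, Gamma_qpq = -0.004286, Gamma_qqq = 0.000000; k1 = (-0.488375, 0.499905, -0.010495, 0.000319)
  k2: at (p, q) = (-0.245446, 0.749967), (dp/dtau, dq/dtau) = (-0.489425, 0.499937); Gamma_ppp = 0.419323, Gamma_ppq = 0.142368, Gamma_pqq = 0.000000, Gamma_qpp = -0.016110, Gamma_qpq = -0.005470, Gamma_qqq = 0.000000; k2 = (-0.489425, 0.499937, -0.030774, 0.001182)
  k3: at (p, q) = (-0.245551, 0.749970), (dp/dtau, dq/dtau) = (-0.491453, 0.500023); Gamma_ppp = 0.419518, Gamma_ppq = 0.142373, Gamma_pqq = 0.000000, Gamma_qpp = -0.016126, Gamma_qpq = -0.005473, Gamma_qqq = 0.000000; k3 = (-0.491453, 0.500023, -0.031352, 0.001205)
  k4: at (p, q) = (-0.294899, 0.799981), (dp/dtau, dq/dtau) = (-0.494646, 0.500146); Gamma_ppp = 0.510708, Gamma_ppq = 0.144317, Gamma_pqq = 0.000000, Gamma_qpp = -0.023989, Gamma_qpq = -0.006779, Gamma_qqq = 0.000000; k4 = (-0.494646, 0.500146, -0.053550, 0.002515)
  Y <- Y + (h/6)(k1 + 2k2 + 2k3 + k4): p = -0.2948, q = 0.8000, dp/dtau = -0.4947, dq/dtau = 0.5002
step 4:
  k1: at (p, q) = (-0.294767, 0.799976), (dp/dtau, dq/dtau) = (-0.494652, 0.500158); Gamma_ppp = 0.510452, Gamma_ppq = 0.144309, Gamma_pqq = 0.000000, Gamma_qpp = -0.023964, Gamma_qpq = -0.006775, Gamma_qqq = 0.000000; k1 = (-0.494652, 0.500158, -0.053492, 0.002511)
  k2: at (p, q) = (-0.344233, 0.849991), (dp/dtau, dq/dtau) = (-0.500001, 0.500409); Gamma_ppp = 0.606587, Gamma_ppq = 0.146845, Gamma_pqq = 0.000000, Gamma_qpp = -0.034013, Gamma_qpq = -0.008234, Gamma_qqq = 0.000000; k2 = (-0.500001, 0.500409, -0.078165, 0.004383)
  k3: at (p, q) = (-0.344767, 0.850017), (dp/dtau, dq/dtau) = (-0.502468, 0.500597); Gamma_ppp = 0.607698, Gamma_ppq = 0.146886, Gamma_pqq = 0.000000, Gamma_qpp = -0.034141, Gamma_qpq = -0.008252, Gamma_qqq = 0.000000; k3 = (-0.502468, 0.500597, -0.079535, 0.004468)
  k4: at (p, q) = (-0.395261, 0.900095), (dp/dtau, dq/dtau) = (-0.510559, 0.501052); Gamma_ppp = 0.712209, Gamma_ppq = 0.150156, Gamma_pqq = 0.000000, Gamma_qpp = -0.047212, Gamma_qpq = -0.009954, Gamma_qqq = 0.000000; k4 = (-0.510559, 0.501052, -0.108827, 0.007214)
  Y <- Y + (h/6)(k1 + 2k2 + 2k3 + k4): p = -0.3951, q = 0.9001, dp/dtau = -0.5106, dq/dtau = 0.5011

Answer: p = -0.3951, q = 0.9001, dp/dtau = -0.5106, dq/dtau = 0.5011


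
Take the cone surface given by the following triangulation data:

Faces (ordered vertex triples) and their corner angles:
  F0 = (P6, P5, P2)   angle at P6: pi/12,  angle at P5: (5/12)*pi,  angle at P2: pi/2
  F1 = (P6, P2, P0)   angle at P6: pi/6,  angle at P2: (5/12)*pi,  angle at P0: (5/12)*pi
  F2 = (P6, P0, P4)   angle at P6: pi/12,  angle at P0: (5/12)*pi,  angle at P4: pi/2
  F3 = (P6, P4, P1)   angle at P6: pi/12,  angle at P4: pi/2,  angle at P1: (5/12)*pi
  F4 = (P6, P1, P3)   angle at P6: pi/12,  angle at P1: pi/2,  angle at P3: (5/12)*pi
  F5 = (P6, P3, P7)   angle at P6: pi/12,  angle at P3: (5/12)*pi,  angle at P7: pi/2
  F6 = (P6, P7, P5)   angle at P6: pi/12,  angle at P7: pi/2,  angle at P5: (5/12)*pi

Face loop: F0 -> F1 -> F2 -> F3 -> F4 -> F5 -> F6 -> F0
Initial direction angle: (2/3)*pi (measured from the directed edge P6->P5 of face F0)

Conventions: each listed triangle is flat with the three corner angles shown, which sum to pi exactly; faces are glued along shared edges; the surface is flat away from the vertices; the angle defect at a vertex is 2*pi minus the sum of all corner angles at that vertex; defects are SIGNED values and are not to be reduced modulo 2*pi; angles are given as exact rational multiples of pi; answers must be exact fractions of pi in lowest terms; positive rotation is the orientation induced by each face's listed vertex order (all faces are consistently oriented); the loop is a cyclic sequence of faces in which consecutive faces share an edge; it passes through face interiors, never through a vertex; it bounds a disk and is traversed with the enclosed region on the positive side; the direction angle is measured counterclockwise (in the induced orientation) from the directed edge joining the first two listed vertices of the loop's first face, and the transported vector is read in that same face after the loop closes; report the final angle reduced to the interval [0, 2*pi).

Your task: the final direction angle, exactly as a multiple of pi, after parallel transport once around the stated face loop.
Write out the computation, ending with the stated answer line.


enclosed vertex P6: corner angles sum to (2/3)*pi, defect = 2*pi - (2/3)*pi = (4/3)*pi
holonomy = initial angle + sum of enclosed defects (mod 2*pi), positive in the induced orientation
final angle = (2/3)*pi + (4/3)*pi = 0 (mod 2*pi)

Answer: final direction angle = 0


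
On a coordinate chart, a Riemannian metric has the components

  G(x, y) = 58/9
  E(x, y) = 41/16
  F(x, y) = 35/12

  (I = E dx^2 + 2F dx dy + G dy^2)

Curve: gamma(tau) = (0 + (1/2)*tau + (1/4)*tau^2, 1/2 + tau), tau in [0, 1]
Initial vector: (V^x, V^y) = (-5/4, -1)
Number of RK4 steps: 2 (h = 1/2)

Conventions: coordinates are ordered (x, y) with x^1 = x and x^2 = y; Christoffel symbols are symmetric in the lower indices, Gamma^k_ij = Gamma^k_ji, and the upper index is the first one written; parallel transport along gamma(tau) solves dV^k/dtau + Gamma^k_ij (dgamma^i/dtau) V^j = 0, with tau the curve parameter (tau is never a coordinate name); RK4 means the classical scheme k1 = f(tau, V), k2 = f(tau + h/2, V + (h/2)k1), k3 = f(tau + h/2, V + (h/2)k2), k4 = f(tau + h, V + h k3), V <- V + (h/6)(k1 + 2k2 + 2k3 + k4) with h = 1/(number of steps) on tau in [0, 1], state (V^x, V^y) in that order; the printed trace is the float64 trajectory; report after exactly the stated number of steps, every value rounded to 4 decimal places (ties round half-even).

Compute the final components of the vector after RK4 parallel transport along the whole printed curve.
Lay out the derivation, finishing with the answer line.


gamma'(tau) = (1/2 + (1/2)*tau, 1); f(tau, V)^k = -Gamma^k_ij(gamma(tau)) gamma'^i(tau) V^j; h = 1/2; intermediate values shown to 6 dp
curve data and Christoffel symbols at the stage parameters:
  tau = 0.000000: gamma = (0.000000, 0.500000), gamma' = (0.500000, 1.000000); Gamma_xxx = 0.000000, Gamma_xxy = 0.000000, Gamma_xyy = 0.000000, Gamma_yxx = 0.000000, Gamma_yxy = 0.000000, Gamma_yyy = 0.000000
  tau = 0.250000: gamma = (0.140625, 0.750000), gamma' = (0.625000, 1.000000); Gamma_xxx = 0.000000, Gamma_xxy = 0.000000, Gamma_xyy = 0.000000, Gamma_yxx = 0.000000, Gamma_yxy = 0.000000, Gamma_yyy = 0.000000
  tau = 0.500000: gamma = (0.312500, 1.000000), gamma' = (0.750000, 1.000000); Gamma_xxx = 0.000000, Gamma_xxy = 0.000000, Gamma_xyy = 0.000000, Gamma_yxx = 0.000000, Gamma_yxy = 0.000000, Gamma_yyy = 0.000000
  tau = 0.750000: gamma = (0.515625, 1.250000), gamma' = (0.875000, 1.000000); Gamma_xxx = 0.000000, Gamma_xxy = 0.000000, Gamma_xyy = 0.000000, Gamma_yxx = 0.000000, Gamma_yxy = 0.000000, Gamma_yyy = 0.000000
  tau = 1.000000: gamma = (0.750000, 1.500000), gamma' = (1.000000, 1.000000); Gamma_xxx = 0.000000, Gamma_xxy = 0.000000, Gamma_xyy = 0.000000, Gamma_yxx = 0.000000, Gamma_yxy = 0.000000, Gamma_yyy = 0.000000
step 0: V^x = -1.2500, V^y = -1.0000
step 1: k1 = (0.000000, 0.000000), k2 = (0.000000, 0.000000), k3 = (0.000000, 0.000000), k4 = (0.000000, 0.000000); V <- V + (h/6)(k1 + 2k2 + 2k3 + k4): V^x = -1.2500, V^y = -1.0000
step 2: k1 = (0.000000, 0.000000), k2 = (0.000000, 0.000000), k3 = (0.000000, 0.000000), k4 = (0.000000, 0.000000); V <- V + (h/6)(k1 + 2k2 + 2k3 + k4): V^x = -1.2500, V^y = -1.0000

Answer: V^x = -1.2500, V^y = -1.0000


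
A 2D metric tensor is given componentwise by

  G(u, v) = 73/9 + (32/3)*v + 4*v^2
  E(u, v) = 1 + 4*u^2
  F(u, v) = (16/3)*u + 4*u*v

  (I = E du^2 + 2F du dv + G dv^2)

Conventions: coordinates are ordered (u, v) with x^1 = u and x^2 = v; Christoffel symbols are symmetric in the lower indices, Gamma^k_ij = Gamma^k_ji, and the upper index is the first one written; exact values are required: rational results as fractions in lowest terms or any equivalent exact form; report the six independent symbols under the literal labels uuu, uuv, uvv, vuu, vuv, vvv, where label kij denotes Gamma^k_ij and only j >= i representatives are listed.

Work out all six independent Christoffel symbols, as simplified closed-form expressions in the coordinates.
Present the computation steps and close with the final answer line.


E = 1 + 4*u^2; F = (16/3)*u + 4*u*v; G = 73/9 + (32/3)*v + 4*v^2
Gamma^k_ij = (1/2) g^{kl} (d_i g_jl + d_j g_il - d_l g_ij), with g^inv = (1/(EG-F^2)) [[G, -F], [-F, E]]
first partials: E_u = 8*u, E_v = 0, F_u = 16/3 + 4*v, F_v = 4*u, G_u = 0, G_v = 32/3 + 8*v
D = EG - F^2 = 73/9 + (32/3)*v + 4*v^2 + 4*u^2
expanded: Gamma^u_uu = (G E_u - 2F F_u + F E_v)/(2D), Gamma^u_uv = (G E_v - F G_u)/(2D), Gamma^u_vv = (2G F_v - G G_u - F G_v)/(2D), Gamma^v_uu = (2E F_u - E E_v - F E_u)/(2D), Gamma^v_uv = (E G_u - F E_v)/(2D), Gamma^v_vv = (E G_v - 2F F_v + F G_u)/(2D); substitute and cancel common factors

Answer: Gamma_uuu = 36*u/(36*u^2 + 36*v^2 + 96*v + 73), Gamma_uuv = 0, Gamma_uvv = 36*u/(36*u^2 + 36*v^2 + 96*v + 73), Gamma_vuu = (36*v + 48)/(36*u^2 + 36*v^2 + 96*v + 73), Gamma_vuv = 0, Gamma_vvv = (36*v + 48)/(36*u^2 + 36*v^2 + 96*v + 73)
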